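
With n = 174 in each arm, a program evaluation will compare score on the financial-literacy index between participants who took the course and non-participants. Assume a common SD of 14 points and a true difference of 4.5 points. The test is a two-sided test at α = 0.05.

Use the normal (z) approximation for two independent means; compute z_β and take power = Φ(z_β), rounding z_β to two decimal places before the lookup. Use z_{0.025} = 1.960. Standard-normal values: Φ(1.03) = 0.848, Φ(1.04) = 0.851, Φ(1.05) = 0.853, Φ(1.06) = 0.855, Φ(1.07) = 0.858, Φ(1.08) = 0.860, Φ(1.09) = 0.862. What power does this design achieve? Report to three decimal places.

z_β = δ·√(n/(σ₁²+σ₂²)) − z_{α/2}
    = 4.5 · √(174/392) − 1.960
    = 4.5 · 0.66624 − 1.960
    = 2.9981 − 1.960 = 1.0381 → 1.04
Power = Φ(1.04) = 0.851.

Power ≈ 0.851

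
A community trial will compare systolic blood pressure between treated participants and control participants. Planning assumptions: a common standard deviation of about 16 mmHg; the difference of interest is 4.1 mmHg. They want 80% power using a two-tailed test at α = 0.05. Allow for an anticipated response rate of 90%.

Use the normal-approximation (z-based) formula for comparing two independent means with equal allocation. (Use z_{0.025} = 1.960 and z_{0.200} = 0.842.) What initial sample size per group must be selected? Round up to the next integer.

n = (z_{α/2} + z_β)² · (σ₁² + σ₂²) / δ²
  = (1.960 + 0.842)² · (2·16² = 512) / 4.1²
  = 7.8512 · 512 / 16.81
  = 239.13
Adjust for 90% response: 239.13 / 0.90 = 265.70.
Round up → n = 266 per group.

n = 266 per group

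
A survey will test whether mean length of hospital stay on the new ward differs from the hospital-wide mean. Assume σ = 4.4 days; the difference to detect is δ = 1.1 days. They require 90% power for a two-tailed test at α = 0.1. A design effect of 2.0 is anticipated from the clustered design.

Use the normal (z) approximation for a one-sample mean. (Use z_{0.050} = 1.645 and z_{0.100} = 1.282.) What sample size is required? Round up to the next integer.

n = 275

n = (z_{α/2} + z_β)² · σ² / δ²
  = (1.645 + 1.282)² · 4.4² / 1.1²
  = 8.5673 · 19.36 / 1.21
  = 137.08
Design effect: 2.0 × 137.08 = 274.15.
Round up → n = 275.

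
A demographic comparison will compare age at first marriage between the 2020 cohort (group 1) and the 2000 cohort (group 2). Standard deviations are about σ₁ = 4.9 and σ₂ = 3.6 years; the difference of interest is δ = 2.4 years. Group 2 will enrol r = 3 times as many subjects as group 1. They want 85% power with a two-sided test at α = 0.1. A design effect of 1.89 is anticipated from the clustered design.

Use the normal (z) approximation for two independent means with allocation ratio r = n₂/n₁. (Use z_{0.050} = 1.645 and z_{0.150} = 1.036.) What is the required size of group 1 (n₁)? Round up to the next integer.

n₁ = (z_{α/2} + z_β)² · (σ₁² + σ₂²/r) / δ²
   = (1.645 + 1.036)² · (4.9² + 3.6²/3) / 2.4²
   = 7.1878 · (24.01 + 4.32) / 5.76
   = 7.1878 · 28.33 / 5.76
   = 35.35
Design effect: 1.89 × 35.35 = 66.82.
Round up → n₁ = 67; n₂ = r·n₁ = 3 × 67 = 201.

n₁ = 67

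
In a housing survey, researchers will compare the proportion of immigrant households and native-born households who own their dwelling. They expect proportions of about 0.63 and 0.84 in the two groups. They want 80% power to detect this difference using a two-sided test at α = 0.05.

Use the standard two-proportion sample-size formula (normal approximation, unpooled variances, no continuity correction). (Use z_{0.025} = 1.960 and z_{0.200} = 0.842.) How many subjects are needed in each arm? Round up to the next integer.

n = (z_{α/2} + z_β)² · [p₁(1−p₁) + p₂(1−p₂)] / (p₁ − p₂)²
  = (1.960 + 0.842)² · (0.63·0.37 + 0.84·0.16) / (-0.21)²
  = (2.802)² · (0.2331 + 0.1344) / 0.0441
  = 7.8512 · 0.3675 / 0.0441
  = 65.43
Round up → n = 66 per group.

n = 66 per group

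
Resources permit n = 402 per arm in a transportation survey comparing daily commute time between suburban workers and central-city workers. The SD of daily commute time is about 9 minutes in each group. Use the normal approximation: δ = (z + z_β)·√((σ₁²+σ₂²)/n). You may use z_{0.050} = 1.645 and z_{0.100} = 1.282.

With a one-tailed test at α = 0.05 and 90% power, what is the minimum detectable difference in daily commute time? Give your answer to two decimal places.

δ = (z_α + z_β) · √((σ₁²+σ₂²)/n)
  = (1.645 + 1.282) · √(162/402)
  = 2.927 · √0.40299
  = 2.927 · 0.6348
  = 1.8581

Minimum detectable difference ≈ 1.86 minutes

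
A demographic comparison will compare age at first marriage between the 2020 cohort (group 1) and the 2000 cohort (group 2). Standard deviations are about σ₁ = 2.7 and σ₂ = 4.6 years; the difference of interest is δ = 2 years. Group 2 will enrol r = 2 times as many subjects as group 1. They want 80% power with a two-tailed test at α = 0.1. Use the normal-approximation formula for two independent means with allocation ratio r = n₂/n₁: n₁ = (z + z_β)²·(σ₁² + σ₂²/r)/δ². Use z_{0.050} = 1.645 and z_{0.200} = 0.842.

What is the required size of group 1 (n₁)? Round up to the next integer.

n₁ = (z_{α/2} + z_β)² · (σ₁² + σ₂²/r) / δ²
   = (1.645 + 0.842)² · (2.7² + 4.6²/2) / 2²
   = 6.1852 · (7.29 + 10.58) / 4
   = 6.1852 · 17.87 / 4
   = 27.63
Round up → n₁ = 28; n₂ = r·n₁ = 2 × 28 = 56.

n₁ = 28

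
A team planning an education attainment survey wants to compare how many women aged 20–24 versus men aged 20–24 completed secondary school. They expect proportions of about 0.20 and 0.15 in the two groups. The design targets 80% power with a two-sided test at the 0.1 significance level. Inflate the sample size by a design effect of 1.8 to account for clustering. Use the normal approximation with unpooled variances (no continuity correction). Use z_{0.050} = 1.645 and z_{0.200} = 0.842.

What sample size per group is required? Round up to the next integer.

n = 1281 per group

n = (z_{α/2} + z_β)² · [p₁(1−p₁) + p₂(1−p₂)] / (p₁ − p₂)²
  = (1.645 + 0.842)² · (0.20·0.80 + 0.15·0.85) / (0.05)²
  = (2.487)² · (0.1600 + 0.1275) / 0.0025
  = 6.1852 · 0.2875 / 0.0025
  = 711.29
Design effect: 1.8 × 711.29 = 1280.33.
Round up → n = 1281 per group.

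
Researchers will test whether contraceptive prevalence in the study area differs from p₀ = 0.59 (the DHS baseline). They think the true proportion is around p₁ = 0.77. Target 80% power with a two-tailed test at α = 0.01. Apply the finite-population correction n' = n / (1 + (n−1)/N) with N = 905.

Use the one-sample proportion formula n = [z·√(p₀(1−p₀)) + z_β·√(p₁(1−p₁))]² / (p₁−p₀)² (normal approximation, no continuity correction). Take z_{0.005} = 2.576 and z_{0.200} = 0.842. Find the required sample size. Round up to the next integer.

n = 75

n = [z_{α/2}·√(p₀q₀) + z_β·√(p₁q₁)]² / (p₁ − p₀)²
  = [2.576·√(0.59·0.41) + 0.842·√(0.77·0.23)]² / (0.18)²
  = [2.576·0.4918 + 0.842·0.4208]² / 0.0324
  = [1.6213]² / 0.0324
  = 81.13
Finite-population correction (N = 905): 81.13 / (1 + (81.13 − 1)/905) = 74.53.
Round up → n = 75.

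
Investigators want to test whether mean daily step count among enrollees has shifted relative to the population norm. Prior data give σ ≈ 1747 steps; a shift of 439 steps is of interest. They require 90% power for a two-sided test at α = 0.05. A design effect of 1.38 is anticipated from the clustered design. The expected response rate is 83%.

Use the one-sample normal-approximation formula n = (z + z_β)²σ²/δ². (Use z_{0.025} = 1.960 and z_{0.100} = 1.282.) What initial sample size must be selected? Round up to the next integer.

n = (z_{α/2} + z_β)² · σ² / δ²
  = (1.960 + 1.282)² · 1747² / 439²
  = 10.5106 · 3052009 / 192721
  = 166.45
Design effect: 1.38 × 166.45 = 229.70.
Adjust for 83% response: 229.70 / 0.83 = 276.75.
Round up → n = 277.

n = 277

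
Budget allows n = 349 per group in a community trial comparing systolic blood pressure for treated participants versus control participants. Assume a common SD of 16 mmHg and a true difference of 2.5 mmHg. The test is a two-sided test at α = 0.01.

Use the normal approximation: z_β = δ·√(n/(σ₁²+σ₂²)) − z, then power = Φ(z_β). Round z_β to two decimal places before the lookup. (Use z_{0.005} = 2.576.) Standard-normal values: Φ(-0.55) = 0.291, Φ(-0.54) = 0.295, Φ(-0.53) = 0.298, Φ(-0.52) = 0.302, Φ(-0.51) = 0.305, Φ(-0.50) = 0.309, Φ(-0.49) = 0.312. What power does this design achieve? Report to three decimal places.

Power ≈ 0.305

z_β = δ·√(n/(σ₁²+σ₂²)) − z_{α/2}
    = 2.5 · √(349/512) − 2.576
    = 2.5 · 0.82562 − 2.576
    = 2.0640 − 2.576 = -0.5120 → -0.51
Power = Φ(-0.51) = 0.305.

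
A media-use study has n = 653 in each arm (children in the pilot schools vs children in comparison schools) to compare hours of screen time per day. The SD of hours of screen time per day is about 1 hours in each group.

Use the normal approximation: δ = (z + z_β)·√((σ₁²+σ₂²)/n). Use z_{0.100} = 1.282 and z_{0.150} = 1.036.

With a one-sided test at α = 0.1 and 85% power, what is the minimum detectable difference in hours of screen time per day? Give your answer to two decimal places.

Minimum detectable difference ≈ 0.13 hours

δ = (z_α + z_β) · √((σ₁²+σ₂²)/n)
  = (1.282 + 1.036) · √(2/653)
  = 2.318 · √0.00306
  = 2.318 · 0.0553
  = 0.1283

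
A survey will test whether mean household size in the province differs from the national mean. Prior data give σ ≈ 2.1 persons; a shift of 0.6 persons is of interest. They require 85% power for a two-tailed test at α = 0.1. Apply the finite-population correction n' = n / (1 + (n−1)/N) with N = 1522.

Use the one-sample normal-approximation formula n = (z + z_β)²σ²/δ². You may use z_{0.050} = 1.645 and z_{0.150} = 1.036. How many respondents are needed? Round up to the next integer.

n = 84

n = (z_{α/2} + z_β)² · σ² / δ²
  = (1.645 + 1.036)² · 2.1² / 0.6²
  = 7.1878 · 4.41 / 0.36
  = 88.05
Finite-population correction (N = 1522): 88.05 / (1 + (88.05 − 1)/1522) = 83.29.
Round up → n = 84.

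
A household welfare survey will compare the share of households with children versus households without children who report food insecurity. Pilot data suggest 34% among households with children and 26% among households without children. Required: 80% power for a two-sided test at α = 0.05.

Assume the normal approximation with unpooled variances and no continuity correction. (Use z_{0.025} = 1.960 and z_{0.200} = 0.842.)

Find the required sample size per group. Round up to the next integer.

n = 512 per group

n = (z_{α/2} + z_β)² · [p₁(1−p₁) + p₂(1−p₂)] / (p₁ − p₂)²
  = (1.960 + 0.842)² · (0.34·0.66 + 0.26·0.74) / (0.08)²
  = (2.802)² · (0.2244 + 0.1924) / 0.0064
  = 7.8512 · 0.4168 / 0.0064
  = 511.31
Round up → n = 512 per group.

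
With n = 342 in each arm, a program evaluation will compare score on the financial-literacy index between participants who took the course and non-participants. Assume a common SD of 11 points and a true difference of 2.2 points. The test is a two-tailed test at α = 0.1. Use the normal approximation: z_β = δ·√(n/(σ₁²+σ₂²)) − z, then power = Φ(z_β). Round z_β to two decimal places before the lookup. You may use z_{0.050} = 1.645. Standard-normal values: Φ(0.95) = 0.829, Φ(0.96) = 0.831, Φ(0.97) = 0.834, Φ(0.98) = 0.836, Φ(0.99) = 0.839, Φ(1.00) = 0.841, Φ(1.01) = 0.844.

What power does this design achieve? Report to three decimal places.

z_β = δ·√(n/(σ₁²+σ₂²)) − z_{α/2}
    = 2.2 · √(342/242) − 1.645
    = 2.2 · 1.18879 − 1.645
    = 2.6153 − 1.645 = 0.9703 → 0.97
Power = Φ(0.97) = 0.834.

Power ≈ 0.834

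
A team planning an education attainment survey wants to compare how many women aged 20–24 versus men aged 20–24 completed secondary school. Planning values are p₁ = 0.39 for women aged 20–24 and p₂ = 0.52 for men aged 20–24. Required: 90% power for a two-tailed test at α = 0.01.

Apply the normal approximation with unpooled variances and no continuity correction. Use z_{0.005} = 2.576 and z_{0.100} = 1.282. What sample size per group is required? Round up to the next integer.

n = 430 per group

n = (z_{α/2} + z_β)² · [p₁(1−p₁) + p₂(1−p₂)] / (p₁ − p₂)²
  = (2.576 + 1.282)² · (0.39·0.61 + 0.52·0.48) / (-0.13)²
  = (3.858)² · (0.2379 + 0.2496) / 0.0169
  = 14.8842 · 0.4875 / 0.0169
  = 429.35
Round up → n = 430 per group.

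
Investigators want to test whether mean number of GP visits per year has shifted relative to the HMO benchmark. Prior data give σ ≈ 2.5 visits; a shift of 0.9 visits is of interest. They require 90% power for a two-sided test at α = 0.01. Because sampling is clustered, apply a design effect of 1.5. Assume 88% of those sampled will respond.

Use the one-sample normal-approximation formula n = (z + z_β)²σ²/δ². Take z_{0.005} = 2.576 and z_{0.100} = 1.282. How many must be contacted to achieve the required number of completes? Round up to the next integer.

n = (z_{α/2} + z_β)² · σ² / δ²
  = (2.576 + 1.282)² · 2.5² / 0.9²
  = 14.8842 · 6.25 / 0.81
  = 114.85
Design effect: 1.5 × 114.85 = 172.27.
Adjust for 88% response: 172.27 / 0.88 = 195.76.
Round up → n = 196.

n = 196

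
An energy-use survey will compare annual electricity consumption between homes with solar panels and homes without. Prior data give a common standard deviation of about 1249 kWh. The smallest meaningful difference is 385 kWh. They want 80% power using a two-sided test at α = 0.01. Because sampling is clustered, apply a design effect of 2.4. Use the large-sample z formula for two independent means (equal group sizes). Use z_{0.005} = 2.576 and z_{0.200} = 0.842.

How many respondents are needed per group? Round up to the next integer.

n = 591 per group

n = (z_{α/2} + z_β)² · (σ₁² + σ₂²) / δ²
  = (2.576 + 0.842)² · (2·1249² = 3120002) / 385²
  = 11.6827 · 3120002 / 148225
  = 245.91
Design effect: 2.4 × 245.91 = 590.19.
Round up → n = 591 per group.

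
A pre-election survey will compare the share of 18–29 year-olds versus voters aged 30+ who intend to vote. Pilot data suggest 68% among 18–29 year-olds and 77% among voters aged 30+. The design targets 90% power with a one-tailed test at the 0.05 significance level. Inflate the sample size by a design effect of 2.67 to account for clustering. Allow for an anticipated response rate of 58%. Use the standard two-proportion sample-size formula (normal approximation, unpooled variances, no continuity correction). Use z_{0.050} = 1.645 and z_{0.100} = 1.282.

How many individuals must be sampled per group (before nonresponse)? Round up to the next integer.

n = (z_α + z_β)² · [p₁(1−p₁) + p₂(1−p₂)] / (p₁ − p₂)²
  = (1.645 + 1.282)² · (0.68·0.32 + 0.77·0.23) / (-0.09)²
  = (2.927)² · (0.2176 + 0.1771) / 0.0081
  = 8.5673 · 0.3947 / 0.0081
  = 417.47
Design effect: 2.67 × 417.47 = 1114.65.
Adjust for 58% response: 1114.65 / 0.58 = 1921.81.
Round up → n = 1922 per group.

n = 1922 per group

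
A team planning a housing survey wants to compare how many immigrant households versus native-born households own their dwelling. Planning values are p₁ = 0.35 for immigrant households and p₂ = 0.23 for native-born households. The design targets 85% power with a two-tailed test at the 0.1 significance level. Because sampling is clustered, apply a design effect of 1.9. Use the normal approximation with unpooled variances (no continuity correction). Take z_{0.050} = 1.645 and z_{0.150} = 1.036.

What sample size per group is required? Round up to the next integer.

n = 384 per group

n = (z_{α/2} + z_β)² · [p₁(1−p₁) + p₂(1−p₂)] / (p₁ − p₂)²
  = (1.645 + 1.036)² · (0.35·0.65 + 0.23·0.77) / (0.12)²
  = (2.681)² · (0.2275 + 0.1771) / 0.0144
  = 7.1878 · 0.4046 / 0.0144
  = 201.96
Design effect: 1.9 × 201.96 = 383.72.
Round up → n = 384 per group.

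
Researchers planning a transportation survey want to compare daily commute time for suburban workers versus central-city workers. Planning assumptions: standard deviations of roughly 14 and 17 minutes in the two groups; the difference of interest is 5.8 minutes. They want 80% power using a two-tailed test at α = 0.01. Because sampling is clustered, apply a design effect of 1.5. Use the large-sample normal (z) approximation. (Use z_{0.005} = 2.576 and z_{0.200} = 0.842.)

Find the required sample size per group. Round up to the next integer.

n = (z_{α/2} + z_β)² · (σ₁² + σ₂²) / δ²
  = (2.576 + 0.842)² · (14² + 17² = 485) / 5.8²
  = 11.6827 · 485 / 33.64
  = 168.43
Design effect: 1.5 × 168.43 = 252.65.
Round up → n = 253 per group.

n = 253 per group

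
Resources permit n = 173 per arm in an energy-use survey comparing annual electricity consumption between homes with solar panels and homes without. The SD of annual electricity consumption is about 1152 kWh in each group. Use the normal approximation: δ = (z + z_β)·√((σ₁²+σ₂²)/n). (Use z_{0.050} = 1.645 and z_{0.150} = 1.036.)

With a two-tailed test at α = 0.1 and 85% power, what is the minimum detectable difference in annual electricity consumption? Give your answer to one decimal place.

Minimum detectable difference ≈ 332.1 kWh

δ = (z_{α/2} + z_β) · √((σ₁²+σ₂²)/n)
  = (1.645 + 1.036) · √(2654208/173)
  = 2.681 · √15342.2
  = 2.681 · 123.8638
  = 332.0789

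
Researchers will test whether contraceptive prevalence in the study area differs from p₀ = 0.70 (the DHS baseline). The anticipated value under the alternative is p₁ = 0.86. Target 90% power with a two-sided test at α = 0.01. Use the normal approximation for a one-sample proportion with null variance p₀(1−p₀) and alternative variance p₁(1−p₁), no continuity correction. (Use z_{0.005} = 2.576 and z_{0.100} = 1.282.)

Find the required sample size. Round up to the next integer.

n = [z_{α/2}·√(p₀q₀) + z_β·√(p₁q₁)]² / (p₁ − p₀)²
  = [2.576·√(0.70·0.30) + 1.282·√(0.86·0.14)]² / (0.16)²
  = [2.576·0.4583 + 1.282·0.3470]² / 0.0256
  = [1.6253]² / 0.0256
  = 103.19
Round up → n = 104.

n = 104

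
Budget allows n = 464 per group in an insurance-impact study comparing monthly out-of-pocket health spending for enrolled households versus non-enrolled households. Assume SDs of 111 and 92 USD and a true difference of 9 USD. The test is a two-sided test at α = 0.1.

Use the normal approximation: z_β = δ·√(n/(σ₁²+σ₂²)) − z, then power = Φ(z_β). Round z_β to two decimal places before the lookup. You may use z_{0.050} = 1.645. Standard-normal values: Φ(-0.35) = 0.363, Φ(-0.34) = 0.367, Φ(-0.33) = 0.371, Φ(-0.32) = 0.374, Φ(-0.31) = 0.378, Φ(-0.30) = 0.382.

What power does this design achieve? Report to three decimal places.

z_β = δ·√(n/(σ₁²+σ₂²)) − z_{α/2}
    = 9 · √(464/20785) − 1.645
    = 9 · 0.14941 − 1.645
    = 1.3447 − 1.645 = -0.3003 → -0.30
Power = Φ(-0.30) = 0.382.

Power ≈ 0.382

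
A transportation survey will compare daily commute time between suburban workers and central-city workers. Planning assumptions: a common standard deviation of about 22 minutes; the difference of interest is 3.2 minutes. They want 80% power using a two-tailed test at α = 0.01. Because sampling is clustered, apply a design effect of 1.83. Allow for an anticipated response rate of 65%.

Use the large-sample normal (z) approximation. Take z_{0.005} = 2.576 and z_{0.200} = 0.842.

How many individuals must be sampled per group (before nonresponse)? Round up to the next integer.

n = (z_{α/2} + z_β)² · (σ₁² + σ₂²) / δ²
  = (2.576 + 0.842)² · (2·22² = 968) / 3.2²
  = 11.6827 · 968 / 10.24
  = 1104.38
Design effect: 1.83 × 1104.38 = 2021.02.
Adjust for 65% response: 2021.02 / 0.65 = 3109.26.
Round up → n = 3110 per group.

n = 3110 per group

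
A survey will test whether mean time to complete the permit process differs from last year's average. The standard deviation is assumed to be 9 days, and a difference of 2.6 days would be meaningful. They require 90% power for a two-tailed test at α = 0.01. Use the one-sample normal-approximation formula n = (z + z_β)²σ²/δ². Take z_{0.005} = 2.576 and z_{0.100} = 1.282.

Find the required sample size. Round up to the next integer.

n = 179

n = (z_{α/2} + z_β)² · σ² / δ²
  = (2.576 + 1.282)² · 9² / 2.6²
  = 14.8842 · 81 / 6.76
  = 178.35
Round up → n = 179.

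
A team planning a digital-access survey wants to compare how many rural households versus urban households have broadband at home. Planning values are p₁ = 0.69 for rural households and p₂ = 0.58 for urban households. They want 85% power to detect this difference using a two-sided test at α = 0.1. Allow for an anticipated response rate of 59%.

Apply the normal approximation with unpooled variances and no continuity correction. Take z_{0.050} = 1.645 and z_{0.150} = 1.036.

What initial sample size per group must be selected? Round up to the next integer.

n = (z_{α/2} + z_β)² · [p₁(1−p₁) + p₂(1−p₂)] / (p₁ − p₂)²
  = (1.645 + 1.036)² · (0.69·0.31 + 0.58·0.42) / (0.11)²
  = (2.681)² · (0.2139 + 0.2436) / 0.0121
  = 7.1878 · 0.4575 / 0.0121
  = 271.77
Adjust for 59% response: 271.77 / 0.59 = 460.62.
Round up → n = 461 per group.

n = 461 per group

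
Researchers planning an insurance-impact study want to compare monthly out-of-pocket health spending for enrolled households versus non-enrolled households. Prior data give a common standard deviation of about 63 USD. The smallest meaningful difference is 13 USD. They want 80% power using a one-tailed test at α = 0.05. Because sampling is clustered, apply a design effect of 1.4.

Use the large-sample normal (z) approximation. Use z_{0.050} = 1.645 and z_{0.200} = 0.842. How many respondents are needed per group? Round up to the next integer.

n = (z_α + z_β)² · (σ₁² + σ₂²) / δ²
  = (1.645 + 0.842)² · (2·63² = 7938) / 13²
  = 6.1852 · 7938 / 169
  = 290.52
Design effect: 1.4 × 290.52 = 406.73.
Round up → n = 407 per group.

n = 407 per group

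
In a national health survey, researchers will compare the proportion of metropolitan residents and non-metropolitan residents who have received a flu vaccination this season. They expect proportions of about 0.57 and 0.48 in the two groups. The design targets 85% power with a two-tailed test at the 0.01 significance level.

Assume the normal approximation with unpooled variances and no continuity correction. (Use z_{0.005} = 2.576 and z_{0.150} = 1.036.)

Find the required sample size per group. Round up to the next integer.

n = 797 per group

n = (z_{α/2} + z_β)² · [p₁(1−p₁) + p₂(1−p₂)] / (p₁ − p₂)²
  = (2.576 + 1.036)² · (0.57·0.43 + 0.48·0.52) / (0.09)²
  = (3.612)² · (0.2451 + 0.2496) / 0.0081
  = 13.0465 · 0.4947 / 0.0081
  = 796.81
Round up → n = 797 per group.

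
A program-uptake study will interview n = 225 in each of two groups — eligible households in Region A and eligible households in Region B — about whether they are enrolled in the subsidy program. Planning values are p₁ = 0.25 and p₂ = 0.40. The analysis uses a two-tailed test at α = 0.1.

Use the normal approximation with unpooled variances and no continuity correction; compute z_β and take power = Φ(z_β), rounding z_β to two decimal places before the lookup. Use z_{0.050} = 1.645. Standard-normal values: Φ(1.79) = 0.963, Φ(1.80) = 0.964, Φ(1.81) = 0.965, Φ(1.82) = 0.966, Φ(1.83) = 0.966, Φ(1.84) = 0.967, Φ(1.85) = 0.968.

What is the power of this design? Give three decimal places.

z_β = |p₁−p₂|·√(n/[p₁q₁+p₂q₂]) − z_{α/2}
    = 0.15 · √(225/0.4275) − 1.645
    = 0.15 · 22.9416 − 1.645
    = 3.4412 − 1.645 = 1.7962 → 1.80
Power = Φ(1.80) = 0.964.

Power ≈ 0.964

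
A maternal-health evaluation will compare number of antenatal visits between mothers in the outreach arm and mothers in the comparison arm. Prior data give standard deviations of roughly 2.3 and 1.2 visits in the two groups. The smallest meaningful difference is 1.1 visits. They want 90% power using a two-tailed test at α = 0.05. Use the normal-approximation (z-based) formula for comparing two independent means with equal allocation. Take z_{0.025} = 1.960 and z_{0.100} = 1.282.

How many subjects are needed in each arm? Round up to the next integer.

n = (z_{α/2} + z_β)² · (σ₁² + σ₂²) / δ²
  = (1.960 + 1.282)² · (2.3² + 1.2² = 6.73) / 1.1²
  = 10.5106 · 6.73 / 1.21
  = 58.46
Round up → n = 59 per group.

n = 59 per group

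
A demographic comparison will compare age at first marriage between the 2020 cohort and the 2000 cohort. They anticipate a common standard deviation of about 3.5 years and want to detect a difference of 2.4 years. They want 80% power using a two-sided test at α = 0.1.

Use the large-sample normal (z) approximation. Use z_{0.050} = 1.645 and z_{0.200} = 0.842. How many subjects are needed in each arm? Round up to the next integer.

n = (z_{α/2} + z_β)² · (σ₁² + σ₂²) / δ²
  = (1.645 + 0.842)² · (2·3.5² = 24.5) / 2.4²
  = 6.1852 · 24.5 / 5.76
  = 26.31
Round up → n = 27 per group.

n = 27 per group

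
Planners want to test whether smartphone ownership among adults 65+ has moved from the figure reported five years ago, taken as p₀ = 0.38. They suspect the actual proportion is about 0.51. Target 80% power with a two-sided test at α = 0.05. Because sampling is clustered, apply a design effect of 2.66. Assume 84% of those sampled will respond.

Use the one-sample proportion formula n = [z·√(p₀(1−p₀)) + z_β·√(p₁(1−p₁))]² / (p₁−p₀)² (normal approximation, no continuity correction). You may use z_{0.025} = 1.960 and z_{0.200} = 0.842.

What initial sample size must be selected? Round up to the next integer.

n = 353

n = [z_{α/2}·√(p₀q₀) + z_β·√(p₁q₁)]² / (p₁ − p₀)²
  = [1.960·√(0.38·0.62) + 0.842·√(0.51·0.49)]² / (0.13)²
  = [1.960·0.4854 + 0.842·0.4999]² / 0.0169
  = [1.3723]² / 0.0169
  = 111.43
Design effect: 2.66 × 111.43 = 296.40.
Adjust for 84% response: 296.40 / 0.84 = 352.86.
Round up → n = 353.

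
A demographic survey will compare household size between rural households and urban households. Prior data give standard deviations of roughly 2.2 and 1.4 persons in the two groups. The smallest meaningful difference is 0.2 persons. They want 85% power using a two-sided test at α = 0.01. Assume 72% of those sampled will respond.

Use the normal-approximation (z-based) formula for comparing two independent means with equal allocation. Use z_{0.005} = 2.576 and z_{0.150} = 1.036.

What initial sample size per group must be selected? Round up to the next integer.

n = (z_{α/2} + z_β)² · (σ₁² + σ₂²) / δ²
  = (2.576 + 1.036)² · (2.2² + 1.4² = 6.8) / 0.2²
  = 13.0465 · 6.8 / 0.04
  = 2217.91
Adjust for 72% response: 2217.91 / 0.72 = 3080.43.
Round up → n = 3081 per group.

n = 3081 per group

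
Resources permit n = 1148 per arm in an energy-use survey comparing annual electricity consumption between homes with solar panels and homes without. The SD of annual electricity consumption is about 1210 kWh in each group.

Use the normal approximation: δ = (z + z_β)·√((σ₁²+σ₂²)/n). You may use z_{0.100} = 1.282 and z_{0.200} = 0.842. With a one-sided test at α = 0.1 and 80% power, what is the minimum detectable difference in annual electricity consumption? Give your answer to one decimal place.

δ = (z_α + z_β) · √((σ₁²+σ₂²)/n)
  = (1.282 + 0.842) · √(2928200/1148)
  = 2.124 · √2550.7
  = 2.124 · 50.5044
  = 107.2714

Minimum detectable difference ≈ 107.3 kWh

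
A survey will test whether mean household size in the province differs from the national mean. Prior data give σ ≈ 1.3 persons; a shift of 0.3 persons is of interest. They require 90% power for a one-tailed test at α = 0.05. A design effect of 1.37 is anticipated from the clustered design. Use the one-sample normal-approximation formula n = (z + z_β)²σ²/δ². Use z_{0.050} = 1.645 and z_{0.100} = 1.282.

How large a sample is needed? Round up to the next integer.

n = 221

n = (z_α + z_β)² · σ² / δ²
  = (1.645 + 1.282)² · 1.3² / 0.3²
  = 8.5673 · 1.69 / 0.09
  = 160.88
Design effect: 1.37 × 160.88 = 220.40.
Round up → n = 221.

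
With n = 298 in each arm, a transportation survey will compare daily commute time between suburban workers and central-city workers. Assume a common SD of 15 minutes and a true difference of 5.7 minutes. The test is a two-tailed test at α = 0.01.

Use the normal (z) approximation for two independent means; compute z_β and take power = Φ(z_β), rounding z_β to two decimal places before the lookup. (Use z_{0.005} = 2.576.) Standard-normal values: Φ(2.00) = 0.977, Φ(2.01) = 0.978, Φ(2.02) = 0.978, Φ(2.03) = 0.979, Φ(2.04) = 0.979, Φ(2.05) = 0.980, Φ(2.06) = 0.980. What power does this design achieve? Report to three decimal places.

z_β = δ·√(n/(σ₁²+σ₂²)) − z_{α/2}
    = 5.7 · √(298/450) − 2.576
    = 5.7 · 0.81377 − 2.576
    = 4.6385 − 2.576 = 2.0625 → 2.06
Power = Φ(2.06) = 0.980.

Power ≈ 0.980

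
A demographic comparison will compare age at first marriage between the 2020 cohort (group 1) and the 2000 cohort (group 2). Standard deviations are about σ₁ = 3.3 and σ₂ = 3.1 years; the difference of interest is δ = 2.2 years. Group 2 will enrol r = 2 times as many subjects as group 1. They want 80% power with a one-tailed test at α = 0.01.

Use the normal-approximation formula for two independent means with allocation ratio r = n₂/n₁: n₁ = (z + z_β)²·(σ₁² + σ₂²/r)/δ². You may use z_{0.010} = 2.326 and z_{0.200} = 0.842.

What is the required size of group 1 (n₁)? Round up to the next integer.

n₁ = 33

n₁ = (z_α + z_β)² · (σ₁² + σ₂²/r) / δ²
   = (2.326 + 0.842)² · (3.3² + 3.1²/2) / 2.2²
   = 10.0362 · (10.89 + 4.805) / 4.84
   = 10.0362 · 15.695 / 4.84
   = 32.55
Round up → n₁ = 33; n₂ = r·n₁ = 2 × 33 = 66.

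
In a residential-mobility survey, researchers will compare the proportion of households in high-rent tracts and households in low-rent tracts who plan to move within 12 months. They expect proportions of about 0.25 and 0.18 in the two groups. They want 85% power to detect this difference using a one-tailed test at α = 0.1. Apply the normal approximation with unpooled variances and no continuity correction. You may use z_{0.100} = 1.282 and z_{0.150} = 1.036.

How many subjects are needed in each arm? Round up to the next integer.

n = 368 per group

n = (z_α + z_β)² · [p₁(1−p₁) + p₂(1−p₂)] / (p₁ − p₂)²
  = (1.282 + 1.036)² · (0.25·0.75 + 0.18·0.82) / (0.07)²
  = (2.318)² · (0.1875 + 0.1476) / 0.0049
  = 5.3731 · 0.3351 / 0.0049
  = 367.46
Round up → n = 368 per group.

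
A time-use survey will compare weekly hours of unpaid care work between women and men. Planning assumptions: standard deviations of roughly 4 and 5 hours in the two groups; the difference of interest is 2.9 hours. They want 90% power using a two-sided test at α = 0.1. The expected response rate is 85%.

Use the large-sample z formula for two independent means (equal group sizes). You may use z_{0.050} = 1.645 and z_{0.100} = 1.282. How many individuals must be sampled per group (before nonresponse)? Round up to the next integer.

n = 50 per group

n = (z_{α/2} + z_β)² · (σ₁² + σ₂²) / δ²
  = (1.645 + 1.282)² · (4² + 5² = 41) / 2.9²
  = 8.5673 · 41 / 8.41
  = 41.77
Adjust for 85% response: 41.77 / 0.85 = 49.14.
Round up → n = 50 per group.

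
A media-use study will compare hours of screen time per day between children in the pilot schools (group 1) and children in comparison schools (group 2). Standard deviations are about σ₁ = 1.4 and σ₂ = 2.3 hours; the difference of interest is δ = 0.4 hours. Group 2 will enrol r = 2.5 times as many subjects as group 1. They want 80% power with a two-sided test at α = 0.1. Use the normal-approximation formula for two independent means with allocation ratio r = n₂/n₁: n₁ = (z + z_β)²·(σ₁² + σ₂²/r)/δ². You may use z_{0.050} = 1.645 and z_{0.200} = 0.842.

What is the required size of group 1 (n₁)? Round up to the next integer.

n₁ = 158

n₁ = (z_{α/2} + z_β)² · (σ₁² + σ₂²/r) / δ²
   = (1.645 + 0.842)² · (1.4² + 2.3²/2.5) / 0.4²
   = 6.1852 · (1.96 + 2.116) / 0.16
   = 6.1852 · 4.076 / 0.16
   = 157.57
Round up → n₁ = 158; n₂ = r·n₁ = 2.5 × 158 = 395.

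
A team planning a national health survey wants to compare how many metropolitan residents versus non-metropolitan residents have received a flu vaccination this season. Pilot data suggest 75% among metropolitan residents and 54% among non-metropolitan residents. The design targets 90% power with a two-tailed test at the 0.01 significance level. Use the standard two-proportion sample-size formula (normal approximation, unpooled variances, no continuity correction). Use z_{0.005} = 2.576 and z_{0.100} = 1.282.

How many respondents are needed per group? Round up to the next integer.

n = (z_{α/2} + z_β)² · [p₁(1−p₁) + p₂(1−p₂)] / (p₁ − p₂)²
  = (2.576 + 1.282)² · (0.75·0.25 + 0.54·0.46) / (0.21)²
  = (3.858)² · (0.1875 + 0.2484) / 0.0441
  = 14.8842 · 0.4359 / 0.0441
  = 147.12
Round up → n = 148 per group.

n = 148 per group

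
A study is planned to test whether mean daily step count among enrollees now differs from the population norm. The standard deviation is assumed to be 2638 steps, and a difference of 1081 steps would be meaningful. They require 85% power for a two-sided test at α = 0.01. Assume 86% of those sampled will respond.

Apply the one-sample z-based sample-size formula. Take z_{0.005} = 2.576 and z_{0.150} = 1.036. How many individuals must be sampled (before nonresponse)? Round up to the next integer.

n = 91

n = (z_{α/2} + z_β)² · σ² / δ²
  = (2.576 + 1.036)² · 2638² / 1081²
  = 13.0465 · 6959044 / 1168561
  = 77.70
Adjust for 86% response: 77.70 / 0.86 = 90.34.
Round up → n = 91.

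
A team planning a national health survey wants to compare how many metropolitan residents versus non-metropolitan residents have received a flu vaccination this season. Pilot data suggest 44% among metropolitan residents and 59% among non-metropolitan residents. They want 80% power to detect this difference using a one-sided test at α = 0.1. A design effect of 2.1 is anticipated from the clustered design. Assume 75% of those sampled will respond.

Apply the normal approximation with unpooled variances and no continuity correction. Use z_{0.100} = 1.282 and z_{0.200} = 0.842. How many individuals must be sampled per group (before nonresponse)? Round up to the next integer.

n = 275 per group

n = (z_α + z_β)² · [p₁(1−p₁) + p₂(1−p₂)] / (p₁ − p₂)²
  = (1.282 + 0.842)² · (0.44·0.56 + 0.59·0.41) / (-0.15)²
  = (2.124)² · (0.2464 + 0.2419) / 0.0225
  = 4.5114 · 0.4883 / 0.0225
  = 97.91
Design effect: 2.1 × 97.91 = 205.60.
Adjust for 75% response: 205.60 / 0.75 = 274.14.
Round up → n = 275 per group.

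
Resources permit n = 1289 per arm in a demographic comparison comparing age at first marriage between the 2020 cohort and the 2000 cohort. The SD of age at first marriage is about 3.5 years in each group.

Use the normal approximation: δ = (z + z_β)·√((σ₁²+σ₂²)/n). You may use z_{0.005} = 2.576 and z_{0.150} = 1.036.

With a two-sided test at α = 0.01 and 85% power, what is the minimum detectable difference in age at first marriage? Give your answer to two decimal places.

Minimum detectable difference ≈ 0.50 years

δ = (z_{α/2} + z_β) · √((σ₁²+σ₂²)/n)
  = (2.576 + 1.036) · √(24.5/1289)
  = 3.612 · √0.01901
  = 3.612 · 0.1379
  = 0.4980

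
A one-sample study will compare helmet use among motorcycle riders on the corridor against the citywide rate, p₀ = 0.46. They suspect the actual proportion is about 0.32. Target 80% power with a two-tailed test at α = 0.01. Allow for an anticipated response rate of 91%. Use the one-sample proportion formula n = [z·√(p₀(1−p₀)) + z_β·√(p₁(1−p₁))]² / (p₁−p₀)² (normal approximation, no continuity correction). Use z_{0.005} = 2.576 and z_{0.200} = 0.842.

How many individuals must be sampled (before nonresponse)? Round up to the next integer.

n = [z_{α/2}·√(p₀q₀) + z_β·√(p₁q₁)]² / (p₁ − p₀)²
  = [2.576·√(0.46·0.54) + 0.842·√(0.32·0.68)]² / (-0.14)²
  = [2.576·0.4984 + 0.842·0.4665]² / 0.0196
  = [1.6766]² / 0.0196
  = 143.43
Adjust for 91% response: 143.43 / 0.91 = 157.61.
Round up → n = 158.

n = 158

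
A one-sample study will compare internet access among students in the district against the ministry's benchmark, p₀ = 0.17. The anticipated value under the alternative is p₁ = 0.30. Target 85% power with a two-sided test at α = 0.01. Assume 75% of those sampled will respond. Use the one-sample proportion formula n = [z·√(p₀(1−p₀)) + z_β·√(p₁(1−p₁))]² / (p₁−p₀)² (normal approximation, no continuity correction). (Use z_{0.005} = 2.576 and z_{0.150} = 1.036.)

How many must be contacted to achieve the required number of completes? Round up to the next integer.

n = 165

n = [z_{α/2}·√(p₀q₀) + z_β·√(p₁q₁)]² / (p₁ − p₀)²
  = [2.576·√(0.17·0.83) + 1.036·√(0.30·0.70)]² / (0.13)²
  = [2.576·0.3756 + 1.036·0.4583]² / 0.0169
  = [1.4424]² / 0.0169
  = 123.10
Adjust for 75% response: 123.10 / 0.75 = 164.14.
Round up → n = 165.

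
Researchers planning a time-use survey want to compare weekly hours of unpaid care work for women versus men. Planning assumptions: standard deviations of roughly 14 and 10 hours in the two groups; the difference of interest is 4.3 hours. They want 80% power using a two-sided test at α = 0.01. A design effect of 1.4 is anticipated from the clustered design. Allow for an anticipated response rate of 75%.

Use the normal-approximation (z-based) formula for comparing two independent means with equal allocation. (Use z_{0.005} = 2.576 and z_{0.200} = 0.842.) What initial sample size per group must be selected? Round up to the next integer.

n = (z_{α/2} + z_β)² · (σ₁² + σ₂²) / δ²
  = (2.576 + 0.842)² · (14² + 10² = 296) / 4.3²
  = 11.6827 · 296 / 18.49
  = 187.02
Design effect: 1.4 × 187.02 = 261.83.
Adjust for 75% response: 261.83 / 0.75 = 349.11.
Round up → n = 350 per group.

n = 350 per group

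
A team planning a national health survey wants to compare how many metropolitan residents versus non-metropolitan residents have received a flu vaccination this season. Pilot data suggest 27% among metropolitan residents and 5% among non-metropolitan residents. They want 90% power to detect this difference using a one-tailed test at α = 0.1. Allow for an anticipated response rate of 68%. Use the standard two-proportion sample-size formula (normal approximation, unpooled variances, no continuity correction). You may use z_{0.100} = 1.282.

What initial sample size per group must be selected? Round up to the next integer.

n = (z_α + z_β)² · [p₁(1−p₁) + p₂(1−p₂)] / (p₁ − p₂)²
  = (1.282 + 1.282)² · (0.27·0.73 + 0.05·0.95) / (0.22)²
  = (2.564)² · (0.1971 + 0.0475) / 0.0484
  = 6.5741 · 0.2446 / 0.0484
  = 33.22
Adjust for 68% response: 33.22 / 0.68 = 48.86.
Round up → n = 49 per group.

n = 49 per group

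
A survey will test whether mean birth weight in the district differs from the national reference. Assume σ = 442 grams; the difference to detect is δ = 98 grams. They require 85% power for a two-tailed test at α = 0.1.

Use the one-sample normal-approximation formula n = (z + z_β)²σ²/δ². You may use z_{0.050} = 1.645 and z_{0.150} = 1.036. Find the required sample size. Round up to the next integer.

n = 147

n = (z_{α/2} + z_β)² · σ² / δ²
  = (1.645 + 1.036)² · 442² / 98²
  = 7.1878 · 195364 / 9604
  = 146.21
Round up → n = 147.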